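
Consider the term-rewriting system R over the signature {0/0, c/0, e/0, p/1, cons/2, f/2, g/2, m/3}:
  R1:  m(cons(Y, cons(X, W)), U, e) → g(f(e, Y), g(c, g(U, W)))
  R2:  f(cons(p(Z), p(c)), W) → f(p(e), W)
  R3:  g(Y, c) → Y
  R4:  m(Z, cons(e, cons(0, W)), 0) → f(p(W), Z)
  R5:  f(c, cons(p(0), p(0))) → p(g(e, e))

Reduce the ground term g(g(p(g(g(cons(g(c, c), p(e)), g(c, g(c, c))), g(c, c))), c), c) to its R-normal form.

p(cons(c, p(e)))

1. g(g(p(g(g(cons(g(c, c), p(e)), g(c, g(c, c))), g(c, c))), c), c)  →  g(p(g(g(cons(g(c, c), p(e)), g(c, g(c, c))), g(c, c))), c)   [R3 at ε]
2. g(p(g(g(cons(g(c, c), p(e)), g(c, g(c, c))), g(c, c))), c)  →  p(g(g(cons(g(c, c), p(e)), g(c, g(c, c))), g(c, c)))   [R3 at ε]
3. p(g(g(cons(g(c, c), p(e)), g(c, g(c, c))), g(c, c)))  →  p(g(g(cons(c, p(e)), g(c, g(c, c))), g(c, c)))   [R3 at 1.1.1.1]
4. p(g(g(cons(c, p(e)), g(c, g(c, c))), g(c, c)))  →  p(g(g(cons(c, p(e)), g(c, c)), g(c, c)))   [R3 at 1.1.2.2]
5. p(g(g(cons(c, p(e)), g(c, c)), g(c, c)))  →  p(g(g(cons(c, p(e)), c), g(c, c)))   [R3 at 1.1.2]
6. p(g(g(cons(c, p(e)), c), g(c, c)))  →  p(g(cons(c, p(e)), g(c, c)))   [R3 at 1.1]
7. p(g(cons(c, p(e)), g(c, c)))  →  p(g(cons(c, p(e)), c))   [R3 at 1.2]
8. p(g(cons(c, p(e)), c))  →  p(cons(c, p(e)))   [R3 at 1]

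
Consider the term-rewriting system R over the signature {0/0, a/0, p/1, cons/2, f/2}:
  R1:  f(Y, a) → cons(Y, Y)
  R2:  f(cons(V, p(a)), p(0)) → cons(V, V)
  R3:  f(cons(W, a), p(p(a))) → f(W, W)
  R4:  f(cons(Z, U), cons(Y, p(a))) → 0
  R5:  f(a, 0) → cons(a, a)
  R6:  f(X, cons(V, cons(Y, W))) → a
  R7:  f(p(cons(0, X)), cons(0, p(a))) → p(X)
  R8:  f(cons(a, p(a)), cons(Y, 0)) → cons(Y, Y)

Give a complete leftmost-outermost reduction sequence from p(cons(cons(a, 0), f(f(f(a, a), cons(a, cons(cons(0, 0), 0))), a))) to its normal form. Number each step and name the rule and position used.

1. p(cons(cons(a, 0), f(f(f(a, a), cons(a, cons(cons(0, 0), 0))), a)))  →  p(cons(cons(a, 0), cons(f(f(a, a), cons(a, cons(cons(0, 0), 0))), f(f(a, a), cons(a, cons(cons(0, 0), 0))))))   [R1 at 1.2]
2. p(cons(cons(a, 0), cons(f(f(a, a), cons(a, cons(cons(0, 0), 0))), f(f(a, a), cons(a, cons(cons(0, 0), 0))))))  →  p(cons(cons(a, 0), cons(a, f(f(a, a), cons(a, cons(cons(0, 0), 0))))))   [R6 at 1.2.1]
3. p(cons(cons(a, 0), cons(a, f(f(a, a), cons(a, cons(cons(0, 0), 0))))))  →  p(cons(cons(a, 0), cons(a, a)))   [R6 at 1.2.2]

p(cons(cons(a, 0), cons(a, a)))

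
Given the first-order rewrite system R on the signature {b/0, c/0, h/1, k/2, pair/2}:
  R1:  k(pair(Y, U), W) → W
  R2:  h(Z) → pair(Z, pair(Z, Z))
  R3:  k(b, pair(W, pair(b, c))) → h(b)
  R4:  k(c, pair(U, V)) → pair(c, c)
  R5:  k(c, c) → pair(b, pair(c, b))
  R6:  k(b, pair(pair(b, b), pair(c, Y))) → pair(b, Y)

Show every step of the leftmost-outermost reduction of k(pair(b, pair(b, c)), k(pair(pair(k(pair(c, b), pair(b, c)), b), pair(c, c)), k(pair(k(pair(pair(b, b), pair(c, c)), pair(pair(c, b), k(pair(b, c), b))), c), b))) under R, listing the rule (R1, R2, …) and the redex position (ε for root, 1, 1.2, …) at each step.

b

1. k(pair(b, pair(b, c)), k(pair(pair(k(pair(c, b), pair(b, c)), b), pair(c, c)), k(pair(k(pair(pair(b, b), pair(c, c)), pair(pair(c, b), k(pair(b, c), b))), c), b)))  →  k(pair(pair(k(pair(c, b), pair(b, c)), b), pair(c, c)), k(pair(k(pair(pair(b, b), pair(c, c)), pair(pair(c, b), k(pair(b, c), b))), c), b))   [R1 at ε]
2. k(pair(pair(k(pair(c, b), pair(b, c)), b), pair(c, c)), k(pair(k(pair(pair(b, b), pair(c, c)), pair(pair(c, b), k(pair(b, c), b))), c), b))  →  k(pair(k(pair(pair(b, b), pair(c, c)), pair(pair(c, b), k(pair(b, c), b))), c), b)   [R1 at ε]
3. k(pair(k(pair(pair(b, b), pair(c, c)), pair(pair(c, b), k(pair(b, c), b))), c), b)  →  b   [R1 at ε]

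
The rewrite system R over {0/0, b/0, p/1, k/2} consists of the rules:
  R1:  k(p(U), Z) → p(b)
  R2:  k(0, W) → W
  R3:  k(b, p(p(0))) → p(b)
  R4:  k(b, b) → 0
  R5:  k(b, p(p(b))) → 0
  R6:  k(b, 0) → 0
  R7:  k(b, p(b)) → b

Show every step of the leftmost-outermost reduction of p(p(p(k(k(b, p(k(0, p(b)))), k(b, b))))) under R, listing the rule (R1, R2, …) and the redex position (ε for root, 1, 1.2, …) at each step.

p(p(p(0)))

1. p(p(p(k(k(b, p(k(0, p(b)))), k(b, b)))))  →  p(p(p(k(k(b, p(p(b))), k(b, b)))))   [R2 at 1.1.1.1.2.1]
2. p(p(p(k(k(b, p(p(b))), k(b, b)))))  →  p(p(p(k(0, k(b, b)))))   [R5 at 1.1.1.1]
3. p(p(p(k(0, k(b, b)))))  →  p(p(p(k(b, b))))   [R2 at 1.1.1]
4. p(p(p(k(b, b))))  →  p(p(p(0)))   [R4 at 1.1.1]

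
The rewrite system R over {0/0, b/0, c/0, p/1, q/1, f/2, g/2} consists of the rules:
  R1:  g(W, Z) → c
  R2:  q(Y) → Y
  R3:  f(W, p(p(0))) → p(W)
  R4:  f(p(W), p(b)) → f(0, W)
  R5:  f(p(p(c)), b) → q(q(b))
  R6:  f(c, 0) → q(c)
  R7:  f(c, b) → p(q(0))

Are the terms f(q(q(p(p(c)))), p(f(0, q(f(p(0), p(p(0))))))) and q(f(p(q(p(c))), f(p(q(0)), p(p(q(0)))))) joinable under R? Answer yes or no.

yes — NF(t₁) = p(p(p(c))), NF(t₂) = p(p(p(c)))

Reduce t₁ = f(q(q(p(p(c)))), p(f(0, q(f(p(0), p(p(0))))))):
1. f(q(q(p(p(c)))), p(f(0, q(f(p(0), p(p(0)))))))  →  f(q(p(p(c))), p(f(0, q(f(p(0), p(p(0)))))))   [R2 at 1]
2. f(q(p(p(c))), p(f(0, q(f(p(0), p(p(0)))))))  →  f(p(p(c)), p(f(0, q(f(p(0), p(p(0)))))))   [R2 at 1]
3. f(p(p(c)), p(f(0, q(f(p(0), p(p(0)))))))  →  f(p(p(c)), p(f(0, f(p(0), p(p(0))))))   [R2 at 2.1.2]
4. f(p(p(c)), p(f(0, f(p(0), p(p(0))))))  →  f(p(p(c)), p(f(0, p(p(0)))))   [R3 at 2.1.2]
5. f(p(p(c)), p(f(0, p(p(0)))))  →  f(p(p(c)), p(p(0)))   [R3 at 2.1]
6. f(p(p(c)), p(p(0)))  →  p(p(p(c)))   [R3 at ε]

Reduce t₂ = q(f(p(q(p(c))), f(p(q(0)), p(p(q(0)))))):
1. q(f(p(q(p(c))), f(p(q(0)), p(p(q(0))))))  →  f(p(q(p(c))), f(p(q(0)), p(p(q(0)))))   [R2 at ε]
2. f(p(q(p(c))), f(p(q(0)), p(p(q(0)))))  →  f(p(p(c)), f(p(q(0)), p(p(q(0)))))   [R2 at 1.1]
3. f(p(p(c)), f(p(q(0)), p(p(q(0)))))  →  f(p(p(c)), f(p(0), p(p(q(0)))))   [R2 at 2.1.1]
4. f(p(p(c)), f(p(0), p(p(q(0)))))  →  f(p(p(c)), f(p(0), p(p(0))))   [R2 at 2.2.1.1]
5. f(p(p(c)), f(p(0), p(p(0))))  →  f(p(p(c)), p(p(0)))   [R3 at 2]
6. f(p(p(c)), p(p(0)))  →  p(p(p(c)))   [R3 at ε]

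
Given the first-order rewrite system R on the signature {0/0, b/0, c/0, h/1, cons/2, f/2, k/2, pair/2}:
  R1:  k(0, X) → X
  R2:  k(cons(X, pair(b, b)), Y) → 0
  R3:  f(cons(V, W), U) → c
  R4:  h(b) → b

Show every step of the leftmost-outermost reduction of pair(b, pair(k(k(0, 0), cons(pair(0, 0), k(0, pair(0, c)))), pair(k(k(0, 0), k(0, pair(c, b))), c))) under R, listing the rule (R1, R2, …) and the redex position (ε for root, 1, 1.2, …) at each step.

1. pair(b, pair(k(k(0, 0), cons(pair(0, 0), k(0, pair(0, c)))), pair(k(k(0, 0), k(0, pair(c, b))), c)))  →  pair(b, pair(k(0, cons(pair(0, 0), k(0, pair(0, c)))), pair(k(k(0, 0), k(0, pair(c, b))), c)))   [R1 at 2.1.1]
2. pair(b, pair(k(0, cons(pair(0, 0), k(0, pair(0, c)))), pair(k(k(0, 0), k(0, pair(c, b))), c)))  →  pair(b, pair(cons(pair(0, 0), k(0, pair(0, c))), pair(k(k(0, 0), k(0, pair(c, b))), c)))   [R1 at 2.1]
3. pair(b, pair(cons(pair(0, 0), k(0, pair(0, c))), pair(k(k(0, 0), k(0, pair(c, b))), c)))  →  pair(b, pair(cons(pair(0, 0), pair(0, c)), pair(k(k(0, 0), k(0, pair(c, b))), c)))   [R1 at 2.1.2]
4. pair(b, pair(cons(pair(0, 0), pair(0, c)), pair(k(k(0, 0), k(0, pair(c, b))), c)))  →  pair(b, pair(cons(pair(0, 0), pair(0, c)), pair(k(0, k(0, pair(c, b))), c)))   [R1 at 2.2.1.1]
5. pair(b, pair(cons(pair(0, 0), pair(0, c)), pair(k(0, k(0, pair(c, b))), c)))  →  pair(b, pair(cons(pair(0, 0), pair(0, c)), pair(k(0, pair(c, b)), c)))   [R1 at 2.2.1]
6. pair(b, pair(cons(pair(0, 0), pair(0, c)), pair(k(0, pair(c, b)), c)))  →  pair(b, pair(cons(pair(0, 0), pair(0, c)), pair(pair(c, b), c)))   [R1 at 2.2.1]

pair(b, pair(cons(pair(0, 0), pair(0, c)), pair(pair(c, b), c)))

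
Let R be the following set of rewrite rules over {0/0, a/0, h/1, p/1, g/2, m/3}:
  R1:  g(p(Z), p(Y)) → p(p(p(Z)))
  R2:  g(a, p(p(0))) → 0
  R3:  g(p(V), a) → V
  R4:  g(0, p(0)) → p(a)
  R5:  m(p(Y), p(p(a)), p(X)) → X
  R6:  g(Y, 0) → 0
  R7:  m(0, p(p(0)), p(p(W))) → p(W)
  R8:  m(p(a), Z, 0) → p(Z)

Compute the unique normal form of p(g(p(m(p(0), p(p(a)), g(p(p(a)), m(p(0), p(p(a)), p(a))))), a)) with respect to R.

1. p(g(p(m(p(0), p(p(a)), g(p(p(a)), m(p(0), p(p(a)), p(a))))), a))  →  p(m(p(0), p(p(a)), g(p(p(a)), m(p(0), p(p(a)), p(a)))))   [R3 at 1]
2. p(m(p(0), p(p(a)), g(p(p(a)), m(p(0), p(p(a)), p(a)))))  →  p(m(p(0), p(p(a)), g(p(p(a)), a)))   [R5 at 1.3.2]
3. p(m(p(0), p(p(a)), g(p(p(a)), a)))  →  p(m(p(0), p(p(a)), p(a)))   [R3 at 1.3]
4. p(m(p(0), p(p(a)), p(a)))  →  p(a)   [R5 at 1]

p(a)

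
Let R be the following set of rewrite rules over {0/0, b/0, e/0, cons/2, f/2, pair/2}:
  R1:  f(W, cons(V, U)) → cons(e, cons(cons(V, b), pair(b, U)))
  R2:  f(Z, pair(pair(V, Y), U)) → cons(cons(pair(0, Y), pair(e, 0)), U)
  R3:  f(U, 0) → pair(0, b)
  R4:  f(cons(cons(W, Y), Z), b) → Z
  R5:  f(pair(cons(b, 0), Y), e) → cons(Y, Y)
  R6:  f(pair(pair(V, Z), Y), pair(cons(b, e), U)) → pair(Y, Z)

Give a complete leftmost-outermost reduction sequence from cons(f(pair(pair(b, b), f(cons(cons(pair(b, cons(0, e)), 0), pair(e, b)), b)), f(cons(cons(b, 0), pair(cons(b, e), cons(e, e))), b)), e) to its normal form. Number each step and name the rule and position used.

cons(pair(pair(e, b), b), e)

1. cons(f(pair(pair(b, b), f(cons(cons(pair(b, cons(0, e)), 0), pair(e, b)), b)), f(cons(cons(b, 0), pair(cons(b, e), cons(e, e))), b)), e)  →  cons(f(pair(pair(b, b), pair(e, b)), f(cons(cons(b, 0), pair(cons(b, e), cons(e, e))), b)), e)   [R4 at 1.1.2]
2. cons(f(pair(pair(b, b), pair(e, b)), f(cons(cons(b, 0), pair(cons(b, e), cons(e, e))), b)), e)  →  cons(f(pair(pair(b, b), pair(e, b)), pair(cons(b, e), cons(e, e))), e)   [R4 at 1.2]
3. cons(f(pair(pair(b, b), pair(e, b)), pair(cons(b, e), cons(e, e))), e)  →  cons(pair(pair(e, b), b), e)   [R6 at 1]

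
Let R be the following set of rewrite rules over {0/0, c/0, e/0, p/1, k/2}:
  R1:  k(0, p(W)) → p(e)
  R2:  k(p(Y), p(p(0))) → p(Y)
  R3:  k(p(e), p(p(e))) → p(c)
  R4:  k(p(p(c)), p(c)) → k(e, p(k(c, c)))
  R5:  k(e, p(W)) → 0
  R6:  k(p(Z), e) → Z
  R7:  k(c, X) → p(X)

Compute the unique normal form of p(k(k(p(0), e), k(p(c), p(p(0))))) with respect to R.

1. p(k(k(p(0), e), k(p(c), p(p(0)))))  →  p(k(0, k(p(c), p(p(0)))))   [R6 at 1.1]
2. p(k(0, k(p(c), p(p(0)))))  →  p(k(0, p(c)))   [R2 at 1.2]
3. p(k(0, p(c)))  →  p(p(e))   [R1 at 1]

p(p(e))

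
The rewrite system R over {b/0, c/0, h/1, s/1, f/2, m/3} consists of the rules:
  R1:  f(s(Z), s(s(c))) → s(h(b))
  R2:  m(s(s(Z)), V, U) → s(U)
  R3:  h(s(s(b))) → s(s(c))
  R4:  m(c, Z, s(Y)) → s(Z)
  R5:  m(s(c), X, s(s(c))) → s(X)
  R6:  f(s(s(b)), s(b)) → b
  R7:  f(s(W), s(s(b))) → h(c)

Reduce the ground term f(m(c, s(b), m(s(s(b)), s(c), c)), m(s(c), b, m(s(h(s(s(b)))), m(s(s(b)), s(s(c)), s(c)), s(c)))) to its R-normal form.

b

1. f(m(c, s(b), m(s(s(b)), s(c), c)), m(s(c), b, m(s(h(s(s(b)))), m(s(s(b)), s(s(c)), s(c)), s(c))))  →  f(m(c, s(b), s(c)), m(s(c), b, m(s(h(s(s(b)))), m(s(s(b)), s(s(c)), s(c)), s(c))))   [R2 at 1.3]
2. f(m(c, s(b), s(c)), m(s(c), b, m(s(h(s(s(b)))), m(s(s(b)), s(s(c)), s(c)), s(c))))  →  f(s(s(b)), m(s(c), b, m(s(h(s(s(b)))), m(s(s(b)), s(s(c)), s(c)), s(c))))   [R4 at 1]
3. f(s(s(b)), m(s(c), b, m(s(h(s(s(b)))), m(s(s(b)), s(s(c)), s(c)), s(c))))  →  f(s(s(b)), m(s(c), b, m(s(s(s(c))), m(s(s(b)), s(s(c)), s(c)), s(c))))   [R3 at 2.3.1.1]
4. f(s(s(b)), m(s(c), b, m(s(s(s(c))), m(s(s(b)), s(s(c)), s(c)), s(c))))  →  f(s(s(b)), m(s(c), b, s(s(c))))   [R2 at 2.3]
5. f(s(s(b)), m(s(c), b, s(s(c))))  →  f(s(s(b)), s(b))   [R5 at 2]
6. f(s(s(b)), s(b))  →  b   [R6 at ε]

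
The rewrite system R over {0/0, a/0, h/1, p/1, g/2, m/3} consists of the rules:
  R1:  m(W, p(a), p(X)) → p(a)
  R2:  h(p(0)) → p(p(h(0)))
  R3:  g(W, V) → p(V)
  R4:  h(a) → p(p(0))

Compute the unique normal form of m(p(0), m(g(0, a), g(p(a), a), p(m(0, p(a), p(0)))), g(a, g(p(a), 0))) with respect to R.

1. m(p(0), m(g(0, a), g(p(a), a), p(m(0, p(a), p(0)))), g(a, g(p(a), 0)))  →  m(p(0), m(p(a), g(p(a), a), p(m(0, p(a), p(0)))), g(a, g(p(a), 0)))   [R3 at 2.1]
2. m(p(0), m(p(a), g(p(a), a), p(m(0, p(a), p(0)))), g(a, g(p(a), 0)))  →  m(p(0), m(p(a), p(a), p(m(0, p(a), p(0)))), g(a, g(p(a), 0)))   [R3 at 2.2]
3. m(p(0), m(p(a), p(a), p(m(0, p(a), p(0)))), g(a, g(p(a), 0)))  →  m(p(0), p(a), g(a, g(p(a), 0)))   [R1 at 2]
4. m(p(0), p(a), g(a, g(p(a), 0)))  →  m(p(0), p(a), p(g(p(a), 0)))   [R3 at 3]
5. m(p(0), p(a), p(g(p(a), 0)))  →  p(a)   [R1 at ε]

p(a)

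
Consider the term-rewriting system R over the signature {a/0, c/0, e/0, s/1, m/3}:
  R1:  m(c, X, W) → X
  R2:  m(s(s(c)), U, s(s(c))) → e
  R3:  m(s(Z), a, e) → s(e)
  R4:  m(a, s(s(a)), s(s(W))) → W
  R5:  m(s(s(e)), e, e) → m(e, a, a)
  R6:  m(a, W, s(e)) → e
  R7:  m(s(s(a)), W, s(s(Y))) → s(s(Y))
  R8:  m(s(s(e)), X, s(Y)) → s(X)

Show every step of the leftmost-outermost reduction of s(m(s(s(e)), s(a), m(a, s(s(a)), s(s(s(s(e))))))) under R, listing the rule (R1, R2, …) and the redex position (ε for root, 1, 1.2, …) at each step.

s(s(s(a)))

1. s(m(s(s(e)), s(a), m(a, s(s(a)), s(s(s(s(e)))))))  →  s(m(s(s(e)), s(a), s(s(e))))   [R4 at 1.3]
2. s(m(s(s(e)), s(a), s(s(e))))  →  s(s(s(a)))   [R8 at 1]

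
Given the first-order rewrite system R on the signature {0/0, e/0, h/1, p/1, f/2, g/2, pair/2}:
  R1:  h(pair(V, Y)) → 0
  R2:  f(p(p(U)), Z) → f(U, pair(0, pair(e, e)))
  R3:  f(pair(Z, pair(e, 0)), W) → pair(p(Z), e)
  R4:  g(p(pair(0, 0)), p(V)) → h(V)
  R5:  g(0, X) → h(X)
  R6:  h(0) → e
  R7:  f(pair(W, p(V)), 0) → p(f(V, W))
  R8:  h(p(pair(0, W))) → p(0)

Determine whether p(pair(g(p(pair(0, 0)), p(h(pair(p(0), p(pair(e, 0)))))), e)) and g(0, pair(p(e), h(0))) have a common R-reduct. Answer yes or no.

no — NF(t₁) = p(pair(e, e)), NF(t₂) = 0

Reduce t₁ = p(pair(g(p(pair(0, 0)), p(h(pair(p(0), p(pair(e, 0)))))), e)):
1. p(pair(g(p(pair(0, 0)), p(h(pair(p(0), p(pair(e, 0)))))), e))  →  p(pair(h(h(pair(p(0), p(pair(e, 0))))), e))   [R4 at 1.1]
2. p(pair(h(h(pair(p(0), p(pair(e, 0))))), e))  →  p(pair(h(0), e))   [R1 at 1.1.1]
3. p(pair(h(0), e))  →  p(pair(e, e))   [R6 at 1.1]

Reduce t₂ = g(0, pair(p(e), h(0))):
1. g(0, pair(p(e), h(0)))  →  h(pair(p(e), h(0)))   [R5 at ε]
2. h(pair(p(e), h(0)))  →  0   [R1 at ε]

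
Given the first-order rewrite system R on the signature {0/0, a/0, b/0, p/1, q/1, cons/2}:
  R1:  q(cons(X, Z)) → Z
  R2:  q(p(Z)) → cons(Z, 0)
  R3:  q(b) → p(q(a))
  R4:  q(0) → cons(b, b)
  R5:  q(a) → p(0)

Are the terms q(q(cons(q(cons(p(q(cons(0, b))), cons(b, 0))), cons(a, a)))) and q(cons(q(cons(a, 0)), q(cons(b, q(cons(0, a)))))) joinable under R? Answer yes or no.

Reduce t₁ = q(q(cons(q(cons(p(q(cons(0, b))), cons(b, 0))), cons(a, a)))):
1. q(q(cons(q(cons(p(q(cons(0, b))), cons(b, 0))), cons(a, a))))  →  q(cons(a, a))   [R1 at 1]
2. q(cons(a, a))  →  a   [R1 at ε]

Reduce t₂ = q(cons(q(cons(a, 0)), q(cons(b, q(cons(0, a)))))):
1. q(cons(q(cons(a, 0)), q(cons(b, q(cons(0, a))))))  →  q(cons(b, q(cons(0, a))))   [R1 at ε]
2. q(cons(b, q(cons(0, a))))  →  q(cons(0, a))   [R1 at ε]
3. q(cons(0, a))  →  a   [R1 at ε]

yes — NF(t₁) = a, NF(t₂) = a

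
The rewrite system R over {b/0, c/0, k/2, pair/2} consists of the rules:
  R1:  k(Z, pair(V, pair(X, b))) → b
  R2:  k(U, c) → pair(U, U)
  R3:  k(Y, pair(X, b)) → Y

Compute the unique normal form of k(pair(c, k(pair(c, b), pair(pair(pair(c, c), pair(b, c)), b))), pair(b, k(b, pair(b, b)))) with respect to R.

1. k(pair(c, k(pair(c, b), pair(pair(pair(c, c), pair(b, c)), b))), pair(b, k(b, pair(b, b))))  →  k(pair(c, pair(c, b)), pair(b, k(b, pair(b, b))))   [R3 at 1.2]
2. k(pair(c, pair(c, b)), pair(b, k(b, pair(b, b))))  →  k(pair(c, pair(c, b)), pair(b, b))   [R3 at 2.2]
3. k(pair(c, pair(c, b)), pair(b, b))  →  pair(c, pair(c, b))   [R3 at ε]

pair(c, pair(c, b))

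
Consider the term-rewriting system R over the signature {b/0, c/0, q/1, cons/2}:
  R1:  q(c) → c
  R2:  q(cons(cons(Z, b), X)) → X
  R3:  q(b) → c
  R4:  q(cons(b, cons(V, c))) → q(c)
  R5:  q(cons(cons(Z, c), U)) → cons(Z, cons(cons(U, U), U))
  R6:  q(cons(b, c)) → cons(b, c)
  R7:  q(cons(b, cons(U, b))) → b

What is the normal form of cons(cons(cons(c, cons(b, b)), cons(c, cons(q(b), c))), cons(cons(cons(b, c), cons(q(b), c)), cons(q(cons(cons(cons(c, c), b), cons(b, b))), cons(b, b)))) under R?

1. cons(cons(cons(c, cons(b, b)), cons(c, cons(q(b), c))), cons(cons(cons(b, c), cons(q(b), c)), cons(q(cons(cons(cons(c, c), b), cons(b, b))), cons(b, b))))  →  cons(cons(cons(c, cons(b, b)), cons(c, cons(c, c))), cons(cons(cons(b, c), cons(q(b), c)), cons(q(cons(cons(cons(c, c), b), cons(b, b))), cons(b, b))))   [R3 at 1.2.2.1]
2. cons(cons(cons(c, cons(b, b)), cons(c, cons(c, c))), cons(cons(cons(b, c), cons(q(b), c)), cons(q(cons(cons(cons(c, c), b), cons(b, b))), cons(b, b))))  →  cons(cons(cons(c, cons(b, b)), cons(c, cons(c, c))), cons(cons(cons(b, c), cons(c, c)), cons(q(cons(cons(cons(c, c), b), cons(b, b))), cons(b, b))))   [R3 at 2.1.2.1]
3. cons(cons(cons(c, cons(b, b)), cons(c, cons(c, c))), cons(cons(cons(b, c), cons(c, c)), cons(q(cons(cons(cons(c, c), b), cons(b, b))), cons(b, b))))  →  cons(cons(cons(c, cons(b, b)), cons(c, cons(c, c))), cons(cons(cons(b, c), cons(c, c)), cons(cons(b, b), cons(b, b))))   [R2 at 2.2.1]

cons(cons(cons(c, cons(b, b)), cons(c, cons(c, c))), cons(cons(cons(b, c), cons(c, c)), cons(cons(b, b), cons(b, b))))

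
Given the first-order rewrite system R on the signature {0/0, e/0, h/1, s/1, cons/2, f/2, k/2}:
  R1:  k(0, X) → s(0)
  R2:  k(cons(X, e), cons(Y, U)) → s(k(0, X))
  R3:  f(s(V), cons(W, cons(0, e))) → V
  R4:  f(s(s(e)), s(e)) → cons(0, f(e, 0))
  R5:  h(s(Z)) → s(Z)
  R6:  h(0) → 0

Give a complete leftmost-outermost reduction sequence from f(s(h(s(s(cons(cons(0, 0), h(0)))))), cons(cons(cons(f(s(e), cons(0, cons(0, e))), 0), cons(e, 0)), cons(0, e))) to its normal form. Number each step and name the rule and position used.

1. f(s(h(s(s(cons(cons(0, 0), h(0)))))), cons(cons(cons(f(s(e), cons(0, cons(0, e))), 0), cons(e, 0)), cons(0, e)))  →  h(s(s(cons(cons(0, 0), h(0)))))   [R3 at ε]
2. h(s(s(cons(cons(0, 0), h(0)))))  →  s(s(cons(cons(0, 0), h(0))))   [R5 at ε]
3. s(s(cons(cons(0, 0), h(0))))  →  s(s(cons(cons(0, 0), 0)))   [R6 at 1.1.2]

s(s(cons(cons(0, 0), 0)))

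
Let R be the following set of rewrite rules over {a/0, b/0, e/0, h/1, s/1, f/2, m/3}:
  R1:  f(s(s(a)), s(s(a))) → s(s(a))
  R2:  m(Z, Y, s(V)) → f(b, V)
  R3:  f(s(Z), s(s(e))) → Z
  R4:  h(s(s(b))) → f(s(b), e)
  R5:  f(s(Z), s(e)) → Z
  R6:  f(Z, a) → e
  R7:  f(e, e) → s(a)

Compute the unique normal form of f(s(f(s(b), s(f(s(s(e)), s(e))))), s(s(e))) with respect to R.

1. f(s(f(s(b), s(f(s(s(e)), s(e))))), s(s(e)))  →  f(s(b), s(f(s(s(e)), s(e))))   [R3 at ε]
2. f(s(b), s(f(s(s(e)), s(e))))  →  f(s(b), s(s(e)))   [R5 at 2.1]
3. f(s(b), s(s(e)))  →  b   [R3 at ε]

b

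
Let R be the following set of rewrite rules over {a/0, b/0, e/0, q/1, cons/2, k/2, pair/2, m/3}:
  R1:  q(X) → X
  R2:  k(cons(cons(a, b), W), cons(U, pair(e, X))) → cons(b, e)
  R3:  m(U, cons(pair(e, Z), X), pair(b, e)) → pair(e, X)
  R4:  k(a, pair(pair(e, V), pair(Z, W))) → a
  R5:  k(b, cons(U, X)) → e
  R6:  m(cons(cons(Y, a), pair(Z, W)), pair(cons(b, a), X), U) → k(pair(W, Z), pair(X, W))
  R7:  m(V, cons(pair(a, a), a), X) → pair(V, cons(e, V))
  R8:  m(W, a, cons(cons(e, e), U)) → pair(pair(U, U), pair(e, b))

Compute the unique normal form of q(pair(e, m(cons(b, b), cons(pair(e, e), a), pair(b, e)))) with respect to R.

1. q(pair(e, m(cons(b, b), cons(pair(e, e), a), pair(b, e))))  →  pair(e, m(cons(b, b), cons(pair(e, e), a), pair(b, e)))   [R1 at ε]
2. pair(e, m(cons(b, b), cons(pair(e, e), a), pair(b, e)))  →  pair(e, pair(e, a))   [R3 at 2]

pair(e, pair(e, a))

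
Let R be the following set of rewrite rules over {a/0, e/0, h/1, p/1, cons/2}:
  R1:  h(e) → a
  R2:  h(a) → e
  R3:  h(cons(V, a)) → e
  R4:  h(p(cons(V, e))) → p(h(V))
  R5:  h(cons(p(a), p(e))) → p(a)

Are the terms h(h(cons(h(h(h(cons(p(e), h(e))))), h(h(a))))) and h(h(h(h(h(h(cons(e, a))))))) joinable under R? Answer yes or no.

yes — NF(t₁) = a, NF(t₂) = a

Reduce t₁ = h(h(cons(h(h(h(cons(p(e), h(e))))), h(h(a))))):
1. h(h(cons(h(h(h(cons(p(e), h(e))))), h(h(a)))))  →  h(h(cons(h(h(h(cons(p(e), a)))), h(h(a)))))   [R1 at 1.1.1.1.1.1.2]
2. h(h(cons(h(h(h(cons(p(e), a)))), h(h(a)))))  →  h(h(cons(h(h(e)), h(h(a)))))   [R3 at 1.1.1.1.1]
3. h(h(cons(h(h(e)), h(h(a)))))  →  h(h(cons(h(a), h(h(a)))))   [R1 at 1.1.1.1]
4. h(h(cons(h(a), h(h(a)))))  →  h(h(cons(e, h(h(a)))))   [R2 at 1.1.1]
5. h(h(cons(e, h(h(a)))))  →  h(h(cons(e, h(e))))   [R2 at 1.1.2.1]
6. h(h(cons(e, h(e))))  →  h(h(cons(e, a)))   [R1 at 1.1.2]
7. h(h(cons(e, a)))  →  h(e)   [R3 at 1]
8. h(e)  →  a   [R1 at ε]

Reduce t₂ = h(h(h(h(h(h(cons(e, a))))))):
1. h(h(h(h(h(h(cons(e, a)))))))  →  h(h(h(h(h(e)))))   [R3 at 1.1.1.1.1]
2. h(h(h(h(h(e)))))  →  h(h(h(h(a))))   [R1 at 1.1.1.1]
3. h(h(h(h(a))))  →  h(h(h(e)))   [R2 at 1.1.1]
4. h(h(h(e)))  →  h(h(a))   [R1 at 1.1]
5. h(h(a))  →  h(e)   [R2 at 1]
6. h(e)  →  a   [R1 at ε]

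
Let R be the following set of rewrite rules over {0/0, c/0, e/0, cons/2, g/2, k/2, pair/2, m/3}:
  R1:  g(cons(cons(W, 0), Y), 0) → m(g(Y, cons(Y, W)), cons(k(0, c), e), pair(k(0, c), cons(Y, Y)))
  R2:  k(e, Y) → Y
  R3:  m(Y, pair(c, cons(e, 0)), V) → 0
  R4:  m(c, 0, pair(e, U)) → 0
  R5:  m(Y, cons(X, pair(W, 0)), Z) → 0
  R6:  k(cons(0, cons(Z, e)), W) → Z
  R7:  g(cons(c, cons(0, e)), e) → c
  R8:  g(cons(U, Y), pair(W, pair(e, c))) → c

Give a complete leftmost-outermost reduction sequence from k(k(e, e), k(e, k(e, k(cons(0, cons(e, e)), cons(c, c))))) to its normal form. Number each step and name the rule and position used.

e

1. k(k(e, e), k(e, k(e, k(cons(0, cons(e, e)), cons(c, c)))))  →  k(e, k(e, k(e, k(cons(0, cons(e, e)), cons(c, c)))))   [R2 at 1]
2. k(e, k(e, k(e, k(cons(0, cons(e, e)), cons(c, c)))))  →  k(e, k(e, k(cons(0, cons(e, e)), cons(c, c))))   [R2 at ε]
3. k(e, k(e, k(cons(0, cons(e, e)), cons(c, c))))  →  k(e, k(cons(0, cons(e, e)), cons(c, c)))   [R2 at ε]
4. k(e, k(cons(0, cons(e, e)), cons(c, c)))  →  k(cons(0, cons(e, e)), cons(c, c))   [R2 at ε]
5. k(cons(0, cons(e, e)), cons(c, c))  →  e   [R6 at ε]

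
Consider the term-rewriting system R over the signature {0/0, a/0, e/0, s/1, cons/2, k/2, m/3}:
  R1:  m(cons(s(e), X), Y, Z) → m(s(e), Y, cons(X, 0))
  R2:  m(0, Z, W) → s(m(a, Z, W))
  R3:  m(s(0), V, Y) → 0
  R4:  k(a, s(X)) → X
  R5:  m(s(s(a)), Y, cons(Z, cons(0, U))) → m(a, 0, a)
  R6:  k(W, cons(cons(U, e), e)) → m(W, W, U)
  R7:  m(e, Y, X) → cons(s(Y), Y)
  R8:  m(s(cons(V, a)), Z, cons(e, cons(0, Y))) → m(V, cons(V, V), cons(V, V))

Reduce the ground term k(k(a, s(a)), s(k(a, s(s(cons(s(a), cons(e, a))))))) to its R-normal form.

1. k(k(a, s(a)), s(k(a, s(s(cons(s(a), cons(e, a)))))))  →  k(a, s(k(a, s(s(cons(s(a), cons(e, a)))))))   [R4 at 1]
2. k(a, s(k(a, s(s(cons(s(a), cons(e, a)))))))  →  k(a, s(s(cons(s(a), cons(e, a)))))   [R4 at ε]
3. k(a, s(s(cons(s(a), cons(e, a)))))  →  s(cons(s(a), cons(e, a)))   [R4 at ε]

s(cons(s(a), cons(e, a)))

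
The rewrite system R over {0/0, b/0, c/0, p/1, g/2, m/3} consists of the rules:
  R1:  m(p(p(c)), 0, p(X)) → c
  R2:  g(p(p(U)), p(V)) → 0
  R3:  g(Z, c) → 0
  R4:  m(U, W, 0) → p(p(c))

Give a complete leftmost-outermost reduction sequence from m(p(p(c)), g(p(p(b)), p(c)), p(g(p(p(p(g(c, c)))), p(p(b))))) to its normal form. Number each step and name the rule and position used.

1. m(p(p(c)), g(p(p(b)), p(c)), p(g(p(p(p(g(c, c)))), p(p(b)))))  →  m(p(p(c)), 0, p(g(p(p(p(g(c, c)))), p(p(b)))))   [R2 at 2]
2. m(p(p(c)), 0, p(g(p(p(p(g(c, c)))), p(p(b)))))  →  c   [R1 at ε]

c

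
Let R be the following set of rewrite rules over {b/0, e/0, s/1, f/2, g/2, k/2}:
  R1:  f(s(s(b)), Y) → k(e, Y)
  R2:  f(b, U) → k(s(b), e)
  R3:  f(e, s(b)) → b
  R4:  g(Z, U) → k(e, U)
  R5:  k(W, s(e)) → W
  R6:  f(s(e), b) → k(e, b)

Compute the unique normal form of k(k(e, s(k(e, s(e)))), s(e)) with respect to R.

e

1. k(k(e, s(k(e, s(e)))), s(e))  →  k(e, s(k(e, s(e))))   [R5 at ε]
2. k(e, s(k(e, s(e))))  →  k(e, s(e))   [R5 at 2.1]
3. k(e, s(e))  →  e   [R5 at ε]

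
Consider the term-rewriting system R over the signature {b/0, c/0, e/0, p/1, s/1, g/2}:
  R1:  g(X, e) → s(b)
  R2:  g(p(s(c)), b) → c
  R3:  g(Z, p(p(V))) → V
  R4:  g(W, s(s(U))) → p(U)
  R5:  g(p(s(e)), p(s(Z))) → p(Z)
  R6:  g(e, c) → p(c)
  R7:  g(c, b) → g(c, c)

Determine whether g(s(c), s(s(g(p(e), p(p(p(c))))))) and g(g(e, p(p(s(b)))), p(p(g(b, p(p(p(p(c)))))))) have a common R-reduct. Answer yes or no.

yes — NF(t₁) = p(p(c)), NF(t₂) = p(p(c))

Reduce t₁ = g(s(c), s(s(g(p(e), p(p(p(c))))))):
1. g(s(c), s(s(g(p(e), p(p(p(c)))))))  →  p(g(p(e), p(p(p(c)))))   [R4 at ε]
2. p(g(p(e), p(p(p(c)))))  →  p(p(c))   [R3 at 1]

Reduce t₂ = g(g(e, p(p(s(b)))), p(p(g(b, p(p(p(p(c)))))))):
1. g(g(e, p(p(s(b)))), p(p(g(b, p(p(p(p(c))))))))  →  g(b, p(p(p(p(c)))))   [R3 at ε]
2. g(b, p(p(p(p(c)))))  →  p(p(c))   [R3 at ε]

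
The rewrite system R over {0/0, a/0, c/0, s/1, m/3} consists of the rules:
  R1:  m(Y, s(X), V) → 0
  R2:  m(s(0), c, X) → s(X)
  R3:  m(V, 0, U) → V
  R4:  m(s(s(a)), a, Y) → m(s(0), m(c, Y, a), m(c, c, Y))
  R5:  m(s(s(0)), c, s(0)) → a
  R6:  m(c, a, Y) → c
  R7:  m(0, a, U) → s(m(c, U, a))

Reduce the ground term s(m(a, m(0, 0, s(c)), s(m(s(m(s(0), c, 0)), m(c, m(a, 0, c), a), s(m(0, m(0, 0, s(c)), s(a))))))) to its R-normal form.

1. s(m(a, m(0, 0, s(c)), s(m(s(m(s(0), c, 0)), m(c, m(a, 0, c), a), s(m(0, m(0, 0, s(c)), s(a)))))))  →  s(m(a, 0, s(m(s(m(s(0), c, 0)), m(c, m(a, 0, c), a), s(m(0, m(0, 0, s(c)), s(a)))))))   [R3 at 1.2]
2. s(m(a, 0, s(m(s(m(s(0), c, 0)), m(c, m(a, 0, c), a), s(m(0, m(0, 0, s(c)), s(a)))))))  →  s(a)   [R3 at 1]

s(a)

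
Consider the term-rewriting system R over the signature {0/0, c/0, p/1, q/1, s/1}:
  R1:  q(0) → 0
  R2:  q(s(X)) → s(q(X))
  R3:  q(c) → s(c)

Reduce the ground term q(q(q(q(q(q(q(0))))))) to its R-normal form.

0

1. q(q(q(q(q(q(q(0)))))))  →  q(q(q(q(q(q(0))))))   [R1 at 1.1.1.1.1.1]
2. q(q(q(q(q(q(0))))))  →  q(q(q(q(q(0)))))   [R1 at 1.1.1.1.1]
3. q(q(q(q(q(0)))))  →  q(q(q(q(0))))   [R1 at 1.1.1.1]
4. q(q(q(q(0))))  →  q(q(q(0)))   [R1 at 1.1.1]
5. q(q(q(0)))  →  q(q(0))   [R1 at 1.1]
6. q(q(0))  →  q(0)   [R1 at 1]
7. q(0)  →  0   [R1 at ε]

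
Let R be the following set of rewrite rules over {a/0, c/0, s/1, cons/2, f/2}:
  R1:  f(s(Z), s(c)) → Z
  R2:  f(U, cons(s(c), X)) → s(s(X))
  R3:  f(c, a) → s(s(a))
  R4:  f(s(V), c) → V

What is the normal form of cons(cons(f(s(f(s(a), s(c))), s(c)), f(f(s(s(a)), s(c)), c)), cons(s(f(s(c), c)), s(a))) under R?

1. cons(cons(f(s(f(s(a), s(c))), s(c)), f(f(s(s(a)), s(c)), c)), cons(s(f(s(c), c)), s(a)))  →  cons(cons(f(s(a), s(c)), f(f(s(s(a)), s(c)), c)), cons(s(f(s(c), c)), s(a)))   [R1 at 1.1]
2. cons(cons(f(s(a), s(c)), f(f(s(s(a)), s(c)), c)), cons(s(f(s(c), c)), s(a)))  →  cons(cons(a, f(f(s(s(a)), s(c)), c)), cons(s(f(s(c), c)), s(a)))   [R1 at 1.1]
3. cons(cons(a, f(f(s(s(a)), s(c)), c)), cons(s(f(s(c), c)), s(a)))  →  cons(cons(a, f(s(a), c)), cons(s(f(s(c), c)), s(a)))   [R1 at 1.2.1]
4. cons(cons(a, f(s(a), c)), cons(s(f(s(c), c)), s(a)))  →  cons(cons(a, a), cons(s(f(s(c), c)), s(a)))   [R4 at 1.2]
5. cons(cons(a, a), cons(s(f(s(c), c)), s(a)))  →  cons(cons(a, a), cons(s(c), s(a)))   [R4 at 2.1.1]

cons(cons(a, a), cons(s(c), s(a)))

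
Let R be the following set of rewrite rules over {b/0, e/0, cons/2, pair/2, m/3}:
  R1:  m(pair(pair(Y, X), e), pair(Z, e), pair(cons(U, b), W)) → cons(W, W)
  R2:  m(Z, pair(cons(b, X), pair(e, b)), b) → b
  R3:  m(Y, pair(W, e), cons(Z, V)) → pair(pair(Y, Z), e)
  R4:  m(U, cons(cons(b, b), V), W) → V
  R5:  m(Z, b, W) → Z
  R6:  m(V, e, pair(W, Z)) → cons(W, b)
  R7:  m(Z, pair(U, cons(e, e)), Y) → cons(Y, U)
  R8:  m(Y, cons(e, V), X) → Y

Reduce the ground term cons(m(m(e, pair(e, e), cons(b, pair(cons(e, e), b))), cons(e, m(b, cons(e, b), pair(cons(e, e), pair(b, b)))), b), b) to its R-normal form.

cons(pair(pair(e, b), e), b)

1. cons(m(m(e, pair(e, e), cons(b, pair(cons(e, e), b))), cons(e, m(b, cons(e, b), pair(cons(e, e), pair(b, b)))), b), b)  →  cons(m(e, pair(e, e), cons(b, pair(cons(e, e), b))), b)   [R8 at 1]
2. cons(m(e, pair(e, e), cons(b, pair(cons(e, e), b))), b)  →  cons(pair(pair(e, b), e), b)   [R3 at 1]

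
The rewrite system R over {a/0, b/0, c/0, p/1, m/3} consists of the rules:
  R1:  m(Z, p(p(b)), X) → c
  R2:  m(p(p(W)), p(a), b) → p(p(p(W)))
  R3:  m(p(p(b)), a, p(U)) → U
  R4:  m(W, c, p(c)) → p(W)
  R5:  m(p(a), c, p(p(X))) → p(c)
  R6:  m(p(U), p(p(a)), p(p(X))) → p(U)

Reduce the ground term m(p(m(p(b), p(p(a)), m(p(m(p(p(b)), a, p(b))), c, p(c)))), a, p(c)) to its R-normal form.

c

1. m(p(m(p(b), p(p(a)), m(p(m(p(p(b)), a, p(b))), c, p(c)))), a, p(c))  →  m(p(m(p(b), p(p(a)), p(p(m(p(p(b)), a, p(b)))))), a, p(c))   [R4 at 1.1.3]
2. m(p(m(p(b), p(p(a)), p(p(m(p(p(b)), a, p(b)))))), a, p(c))  →  m(p(p(b)), a, p(c))   [R6 at 1.1]
3. m(p(p(b)), a, p(c))  →  c   [R3 at ε]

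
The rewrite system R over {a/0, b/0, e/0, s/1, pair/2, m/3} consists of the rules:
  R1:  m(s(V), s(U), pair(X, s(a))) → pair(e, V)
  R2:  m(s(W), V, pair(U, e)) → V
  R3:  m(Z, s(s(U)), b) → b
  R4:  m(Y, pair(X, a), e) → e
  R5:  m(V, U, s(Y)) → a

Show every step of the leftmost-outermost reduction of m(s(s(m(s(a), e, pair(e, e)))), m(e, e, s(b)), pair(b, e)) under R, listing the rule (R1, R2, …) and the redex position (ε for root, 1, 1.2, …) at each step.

1. m(s(s(m(s(a), e, pair(e, e)))), m(e, e, s(b)), pair(b, e))  →  m(e, e, s(b))   [R2 at ε]
2. m(e, e, s(b))  →  a   [R5 at ε]

a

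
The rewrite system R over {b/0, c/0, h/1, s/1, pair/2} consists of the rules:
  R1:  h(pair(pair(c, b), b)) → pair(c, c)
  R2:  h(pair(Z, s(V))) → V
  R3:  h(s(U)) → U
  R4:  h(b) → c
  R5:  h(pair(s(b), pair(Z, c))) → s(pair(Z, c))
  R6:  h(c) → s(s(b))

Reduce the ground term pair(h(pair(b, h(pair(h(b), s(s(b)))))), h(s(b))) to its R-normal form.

pair(b, b)

1. pair(h(pair(b, h(pair(h(b), s(s(b)))))), h(s(b)))  →  pair(h(pair(b, s(b))), h(s(b)))   [R2 at 1.1.2]
2. pair(h(pair(b, s(b))), h(s(b)))  →  pair(b, h(s(b)))   [R2 at 1]
3. pair(b, h(s(b)))  →  pair(b, b)   [R3 at 2]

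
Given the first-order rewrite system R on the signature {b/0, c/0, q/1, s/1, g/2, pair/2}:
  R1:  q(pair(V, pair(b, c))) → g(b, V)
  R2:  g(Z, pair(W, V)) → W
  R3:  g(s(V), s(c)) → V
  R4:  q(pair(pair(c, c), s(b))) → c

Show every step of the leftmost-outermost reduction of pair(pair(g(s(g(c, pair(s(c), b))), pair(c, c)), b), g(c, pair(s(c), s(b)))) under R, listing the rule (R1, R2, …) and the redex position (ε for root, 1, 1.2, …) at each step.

1. pair(pair(g(s(g(c, pair(s(c), b))), pair(c, c)), b), g(c, pair(s(c), s(b))))  →  pair(pair(c, b), g(c, pair(s(c), s(b))))   [R2 at 1.1]
2. pair(pair(c, b), g(c, pair(s(c), s(b))))  →  pair(pair(c, b), s(c))   [R2 at 2]

pair(pair(c, b), s(c))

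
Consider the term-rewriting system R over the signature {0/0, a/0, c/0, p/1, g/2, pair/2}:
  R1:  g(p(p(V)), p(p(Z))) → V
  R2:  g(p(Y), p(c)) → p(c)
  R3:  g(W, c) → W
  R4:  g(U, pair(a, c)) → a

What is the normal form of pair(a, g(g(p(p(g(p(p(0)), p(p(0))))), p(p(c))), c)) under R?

pair(a, 0)

1. pair(a, g(g(p(p(g(p(p(0)), p(p(0))))), p(p(c))), c))  →  pair(a, g(p(p(g(p(p(0)), p(p(0))))), p(p(c))))   [R3 at 2]
2. pair(a, g(p(p(g(p(p(0)), p(p(0))))), p(p(c))))  →  pair(a, g(p(p(0)), p(p(0))))   [R1 at 2]
3. pair(a, g(p(p(0)), p(p(0))))  →  pair(a, 0)   [R1 at 2]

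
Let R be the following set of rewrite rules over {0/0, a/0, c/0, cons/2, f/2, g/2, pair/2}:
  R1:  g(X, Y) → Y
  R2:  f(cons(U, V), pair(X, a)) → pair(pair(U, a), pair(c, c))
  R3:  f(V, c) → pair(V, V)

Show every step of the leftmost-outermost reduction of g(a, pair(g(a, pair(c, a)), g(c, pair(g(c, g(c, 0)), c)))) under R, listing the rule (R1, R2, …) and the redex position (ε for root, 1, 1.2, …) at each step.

1. g(a, pair(g(a, pair(c, a)), g(c, pair(g(c, g(c, 0)), c))))  →  pair(g(a, pair(c, a)), g(c, pair(g(c, g(c, 0)), c)))   [R1 at ε]
2. pair(g(a, pair(c, a)), g(c, pair(g(c, g(c, 0)), c)))  →  pair(pair(c, a), g(c, pair(g(c, g(c, 0)), c)))   [R1 at 1]
3. pair(pair(c, a), g(c, pair(g(c, g(c, 0)), c)))  →  pair(pair(c, a), pair(g(c, g(c, 0)), c))   [R1 at 2]
4. pair(pair(c, a), pair(g(c, g(c, 0)), c))  →  pair(pair(c, a), pair(g(c, 0), c))   [R1 at 2.1]
5. pair(pair(c, a), pair(g(c, 0), c))  →  pair(pair(c, a), pair(0, c))   [R1 at 2.1]

pair(pair(c, a), pair(0, c))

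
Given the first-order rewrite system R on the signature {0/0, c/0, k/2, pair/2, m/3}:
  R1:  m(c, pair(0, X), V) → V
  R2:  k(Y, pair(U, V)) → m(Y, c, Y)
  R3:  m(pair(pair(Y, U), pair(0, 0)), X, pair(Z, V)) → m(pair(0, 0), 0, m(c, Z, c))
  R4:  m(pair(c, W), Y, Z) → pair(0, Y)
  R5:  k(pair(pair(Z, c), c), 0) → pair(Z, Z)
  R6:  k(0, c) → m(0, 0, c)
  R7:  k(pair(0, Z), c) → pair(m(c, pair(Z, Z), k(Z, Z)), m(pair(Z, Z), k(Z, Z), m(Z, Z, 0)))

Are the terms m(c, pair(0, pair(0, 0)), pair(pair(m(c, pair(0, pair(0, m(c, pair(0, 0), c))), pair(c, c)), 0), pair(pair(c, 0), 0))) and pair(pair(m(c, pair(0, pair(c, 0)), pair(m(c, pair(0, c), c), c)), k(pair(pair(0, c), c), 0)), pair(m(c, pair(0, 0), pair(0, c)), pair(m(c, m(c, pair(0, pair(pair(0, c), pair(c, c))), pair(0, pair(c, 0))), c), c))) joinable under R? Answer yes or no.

no — NF(t₁) = pair(pair(pair(c, c), 0), pair(pair(c, 0), 0)), NF(t₂) = pair(pair(pair(c, c), pair(0, 0)), pair(pair(0, c), pair(c, c)))

Reduce t₁ = m(c, pair(0, pair(0, 0)), pair(pair(m(c, pair(0, pair(0, m(c, pair(0, 0), c))), pair(c, c)), 0), pair(pair(c, 0), 0))):
1. m(c, pair(0, pair(0, 0)), pair(pair(m(c, pair(0, pair(0, m(c, pair(0, 0), c))), pair(c, c)), 0), pair(pair(c, 0), 0)))  →  pair(pair(m(c, pair(0, pair(0, m(c, pair(0, 0), c))), pair(c, c)), 0), pair(pair(c, 0), 0))   [R1 at ε]
2. pair(pair(m(c, pair(0, pair(0, m(c, pair(0, 0), c))), pair(c, c)), 0), pair(pair(c, 0), 0))  →  pair(pair(pair(c, c), 0), pair(pair(c, 0), 0))   [R1 at 1.1]

Reduce t₂ = pair(pair(m(c, pair(0, pair(c, 0)), pair(m(c, pair(0, c), c), c)), k(pair(pair(0, c), c), 0)), pair(m(c, pair(0, 0), pair(0, c)), pair(m(c, m(c, pair(0, pair(pair(0, c), pair(c, c))), pair(0, pair(c, 0))), c), c))):
1. pair(pair(m(c, pair(0, pair(c, 0)), pair(m(c, pair(0, c), c), c)), k(pair(pair(0, c), c), 0)), pair(m(c, pair(0, 0), pair(0, c)), pair(m(c, m(c, pair(0, pair(pair(0, c), pair(c, c))), pair(0, pair(c, 0))), c), c)))  →  pair(pair(pair(m(c, pair(0, c), c), c), k(pair(pair(0, c), c), 0)), pair(m(c, pair(0, 0), pair(0, c)), pair(m(c, m(c, pair(0, pair(pair(0, c), pair(c, c))), pair(0, pair(c, 0))), c), c)))   [R1 at 1.1]
2. pair(pair(pair(m(c, pair(0, c), c), c), k(pair(pair(0, c), c), 0)), pair(m(c, pair(0, 0), pair(0, c)), pair(m(c, m(c, pair(0, pair(pair(0, c), pair(c, c))), pair(0, pair(c, 0))), c), c)))  →  pair(pair(pair(c, c), k(pair(pair(0, c), c), 0)), pair(m(c, pair(0, 0), pair(0, c)), pair(m(c, m(c, pair(0, pair(pair(0, c), pair(c, c))), pair(0, pair(c, 0))), c), c)))   [R1 at 1.1.1]
3. pair(pair(pair(c, c), k(pair(pair(0, c), c), 0)), pair(m(c, pair(0, 0), pair(0, c)), pair(m(c, m(c, pair(0, pair(pair(0, c), pair(c, c))), pair(0, pair(c, 0))), c), c)))  →  pair(pair(pair(c, c), pair(0, 0)), pair(m(c, pair(0, 0), pair(0, c)), pair(m(c, m(c, pair(0, pair(pair(0, c), pair(c, c))), pair(0, pair(c, 0))), c), c)))   [R5 at 1.2]
4. pair(pair(pair(c, c), pair(0, 0)), pair(m(c, pair(0, 0), pair(0, c)), pair(m(c, m(c, pair(0, pair(pair(0, c), pair(c, c))), pair(0, pair(c, 0))), c), c)))  →  pair(pair(pair(c, c), pair(0, 0)), pair(pair(0, c), pair(m(c, m(c, pair(0, pair(pair(0, c), pair(c, c))), pair(0, pair(c, 0))), c), c)))   [R1 at 2.1]
5. pair(pair(pair(c, c), pair(0, 0)), pair(pair(0, c), pair(m(c, m(c, pair(0, pair(pair(0, c), pair(c, c))), pair(0, pair(c, 0))), c), c)))  →  pair(pair(pair(c, c), pair(0, 0)), pair(pair(0, c), pair(m(c, pair(0, pair(c, 0)), c), c)))   [R1 at 2.2.1.2]
6. pair(pair(pair(c, c), pair(0, 0)), pair(pair(0, c), pair(m(c, pair(0, pair(c, 0)), c), c)))  →  pair(pair(pair(c, c), pair(0, 0)), pair(pair(0, c), pair(c, c)))   [R1 at 2.2.1]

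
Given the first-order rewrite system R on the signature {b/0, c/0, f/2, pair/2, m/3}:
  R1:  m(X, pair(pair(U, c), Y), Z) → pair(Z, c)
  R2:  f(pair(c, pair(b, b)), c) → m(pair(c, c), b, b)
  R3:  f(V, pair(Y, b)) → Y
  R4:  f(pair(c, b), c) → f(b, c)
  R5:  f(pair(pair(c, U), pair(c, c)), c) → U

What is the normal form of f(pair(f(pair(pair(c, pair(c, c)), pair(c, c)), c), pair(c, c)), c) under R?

1. f(pair(f(pair(pair(c, pair(c, c)), pair(c, c)), c), pair(c, c)), c)  →  f(pair(pair(c, c), pair(c, c)), c)   [R5 at 1.1]
2. f(pair(pair(c, c), pair(c, c)), c)  →  c   [R5 at ε]

c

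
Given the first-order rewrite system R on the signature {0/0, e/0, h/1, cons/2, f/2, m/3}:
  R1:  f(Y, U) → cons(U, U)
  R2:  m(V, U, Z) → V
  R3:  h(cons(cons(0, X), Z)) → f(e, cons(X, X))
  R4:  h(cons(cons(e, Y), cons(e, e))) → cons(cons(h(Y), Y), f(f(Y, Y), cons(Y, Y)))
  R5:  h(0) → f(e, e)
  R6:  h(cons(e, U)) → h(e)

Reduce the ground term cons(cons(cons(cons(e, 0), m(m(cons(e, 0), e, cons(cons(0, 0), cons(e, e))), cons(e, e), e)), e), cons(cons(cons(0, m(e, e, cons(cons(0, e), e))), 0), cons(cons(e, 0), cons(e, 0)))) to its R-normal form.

1. cons(cons(cons(cons(e, 0), m(m(cons(e, 0), e, cons(cons(0, 0), cons(e, e))), cons(e, e), e)), e), cons(cons(cons(0, m(e, e, cons(cons(0, e), e))), 0), cons(cons(e, 0), cons(e, 0))))  →  cons(cons(cons(cons(e, 0), m(cons(e, 0), e, cons(cons(0, 0), cons(e, e)))), e), cons(cons(cons(0, m(e, e, cons(cons(0, e), e))), 0), cons(cons(e, 0), cons(e, 0))))   [R2 at 1.1.2]
2. cons(cons(cons(cons(e, 0), m(cons(e, 0), e, cons(cons(0, 0), cons(e, e)))), e), cons(cons(cons(0, m(e, e, cons(cons(0, e), e))), 0), cons(cons(e, 0), cons(e, 0))))  →  cons(cons(cons(cons(e, 0), cons(e, 0)), e), cons(cons(cons(0, m(e, e, cons(cons(0, e), e))), 0), cons(cons(e, 0), cons(e, 0))))   [R2 at 1.1.2]
3. cons(cons(cons(cons(e, 0), cons(e, 0)), e), cons(cons(cons(0, m(e, e, cons(cons(0, e), e))), 0), cons(cons(e, 0), cons(e, 0))))  →  cons(cons(cons(cons(e, 0), cons(e, 0)), e), cons(cons(cons(0, e), 0), cons(cons(e, 0), cons(e, 0))))   [R2 at 2.1.1.2]

cons(cons(cons(cons(e, 0), cons(e, 0)), e), cons(cons(cons(0, e), 0), cons(cons(e, 0), cons(e, 0))))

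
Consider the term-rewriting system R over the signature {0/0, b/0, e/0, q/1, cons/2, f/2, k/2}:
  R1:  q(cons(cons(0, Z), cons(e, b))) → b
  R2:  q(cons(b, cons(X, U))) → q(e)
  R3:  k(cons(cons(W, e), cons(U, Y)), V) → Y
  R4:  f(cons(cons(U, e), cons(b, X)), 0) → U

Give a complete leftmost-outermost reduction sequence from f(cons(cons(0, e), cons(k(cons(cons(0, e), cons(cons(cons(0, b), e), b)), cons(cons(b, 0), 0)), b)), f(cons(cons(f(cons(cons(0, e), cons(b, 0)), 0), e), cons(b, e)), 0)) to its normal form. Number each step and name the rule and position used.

0

1. f(cons(cons(0, e), cons(k(cons(cons(0, e), cons(cons(cons(0, b), e), b)), cons(cons(b, 0), 0)), b)), f(cons(cons(f(cons(cons(0, e), cons(b, 0)), 0), e), cons(b, e)), 0))  →  f(cons(cons(0, e), cons(b, b)), f(cons(cons(f(cons(cons(0, e), cons(b, 0)), 0), e), cons(b, e)), 0))   [R3 at 1.2.1]
2. f(cons(cons(0, e), cons(b, b)), f(cons(cons(f(cons(cons(0, e), cons(b, 0)), 0), e), cons(b, e)), 0))  →  f(cons(cons(0, e), cons(b, b)), f(cons(cons(0, e), cons(b, 0)), 0))   [R4 at 2]
3. f(cons(cons(0, e), cons(b, b)), f(cons(cons(0, e), cons(b, 0)), 0))  →  f(cons(cons(0, e), cons(b, b)), 0)   [R4 at 2]
4. f(cons(cons(0, e), cons(b, b)), 0)  →  0   [R4 at ε]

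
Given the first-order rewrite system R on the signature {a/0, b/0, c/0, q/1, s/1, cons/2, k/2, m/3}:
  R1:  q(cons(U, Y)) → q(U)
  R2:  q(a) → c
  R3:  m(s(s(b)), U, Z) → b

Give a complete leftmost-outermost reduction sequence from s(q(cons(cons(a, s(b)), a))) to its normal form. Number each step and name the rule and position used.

s(c)

1. s(q(cons(cons(a, s(b)), a)))  →  s(q(cons(a, s(b))))   [R1 at 1]
2. s(q(cons(a, s(b))))  →  s(q(a))   [R1 at 1]
3. s(q(a))  →  s(c)   [R2 at 1]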